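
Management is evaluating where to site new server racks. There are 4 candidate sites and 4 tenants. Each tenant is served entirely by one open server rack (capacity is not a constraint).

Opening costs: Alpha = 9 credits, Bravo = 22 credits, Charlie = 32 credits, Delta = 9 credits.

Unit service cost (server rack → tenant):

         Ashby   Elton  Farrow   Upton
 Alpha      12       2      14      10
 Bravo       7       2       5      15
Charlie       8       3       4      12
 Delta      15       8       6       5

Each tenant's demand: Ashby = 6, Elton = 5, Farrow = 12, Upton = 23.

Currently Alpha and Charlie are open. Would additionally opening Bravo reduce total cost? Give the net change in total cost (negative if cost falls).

Current service cost with {Alpha, Charlie}: 336.
Adding Bravo: each tenant re-picks its cheapest; new service cost 330, saving 6.
Extra fixed cost: 22. Net change = 22 − 6 = 16.
(Totals: 377 → 393.)

No — net change +16 (cost rises by 16).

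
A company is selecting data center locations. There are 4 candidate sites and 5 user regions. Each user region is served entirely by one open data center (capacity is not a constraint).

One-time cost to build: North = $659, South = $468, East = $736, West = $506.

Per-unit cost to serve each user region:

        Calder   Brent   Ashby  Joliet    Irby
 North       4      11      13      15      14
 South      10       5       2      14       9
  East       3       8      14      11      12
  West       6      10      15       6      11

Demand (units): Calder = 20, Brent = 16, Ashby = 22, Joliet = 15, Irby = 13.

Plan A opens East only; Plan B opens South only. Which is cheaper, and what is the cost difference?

Plan B is cheaper by 434.

Plan A: {East}: Calder→East 3·20=60, Brent→East 8·16=128, Ashby→East 14·22=308, Joliet→East 11·15=165, Irby→East 12·13=156. Service 817; fixed 736; total 1553.
Plan B: {South}: Calder→South 10·20=200, Brent→South 5·16=80, Ashby→South 2·22=44, Joliet→South 14·15=210, Irby→South 9·13=117. Service 651; fixed 468; total 1119.
Difference: |1553 − 1119| = 434.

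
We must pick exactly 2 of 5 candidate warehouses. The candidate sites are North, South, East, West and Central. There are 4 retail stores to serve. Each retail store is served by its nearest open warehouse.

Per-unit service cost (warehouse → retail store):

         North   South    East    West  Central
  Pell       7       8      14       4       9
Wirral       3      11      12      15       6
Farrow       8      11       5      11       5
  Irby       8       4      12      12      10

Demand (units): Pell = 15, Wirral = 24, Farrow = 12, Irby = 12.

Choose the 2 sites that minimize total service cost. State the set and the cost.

With exactly 2 open, each retail store uses its cheapest among the chosen.
{North, South}: Pell→North 7·15=105, Wirral→North 3·24=72, Farrow→North 8·12=96, Irby→South 4·12=48. Service cost 321.
{North, West}: service cost 324
{North, East}: service cost 333
Among all 10 size-2 choices, {North, South} is lowest.

Choose North and South; total service cost 321.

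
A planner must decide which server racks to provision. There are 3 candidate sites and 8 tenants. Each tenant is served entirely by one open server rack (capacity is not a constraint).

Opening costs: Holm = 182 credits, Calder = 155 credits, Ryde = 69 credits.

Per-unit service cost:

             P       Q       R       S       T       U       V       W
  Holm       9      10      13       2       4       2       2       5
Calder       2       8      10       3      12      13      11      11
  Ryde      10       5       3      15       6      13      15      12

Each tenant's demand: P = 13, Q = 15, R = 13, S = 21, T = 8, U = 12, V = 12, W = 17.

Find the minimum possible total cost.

Minimum total cost: 689

For any fixed open set, each tenant goes to its cheapest open site; total = fixed + service.
{Holm, Ryde}: P→Holm 9·13=117, Q→Ryde 5·15=75, R→Ryde 3·13=39, S→Holm 2·21=42, T→Holm 4·8=32, U→Holm 2·12=24, V→Holm 2·12=24, W→Holm 5·17=85. Service 438; fixed 251; total 689.
{Holm, Calder, Ryde}: service 347 + fixed 406 = 753
{Holm, Calder}: service 483 + fixed 337 = 820
{Ryde}: service 1147 + fixed 69 = 1216
No other subset beats 689.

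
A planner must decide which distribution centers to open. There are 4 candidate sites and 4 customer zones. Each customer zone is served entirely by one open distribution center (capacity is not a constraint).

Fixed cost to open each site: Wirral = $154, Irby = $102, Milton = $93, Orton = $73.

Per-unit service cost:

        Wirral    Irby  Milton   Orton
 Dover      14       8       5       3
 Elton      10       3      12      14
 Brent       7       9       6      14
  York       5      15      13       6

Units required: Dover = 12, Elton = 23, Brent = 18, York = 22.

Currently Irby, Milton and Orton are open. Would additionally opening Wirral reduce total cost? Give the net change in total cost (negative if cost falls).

Current service cost with {Irby, Milton, Orton}: 345.
Adding Wirral: each customer zone re-picks its cheapest; new service cost 323, saving 22.
Extra fixed cost: 154. Net change = 154 − 22 = 132.
(Totals: 613 → 745.)

No — net change +132 (cost rises by 132).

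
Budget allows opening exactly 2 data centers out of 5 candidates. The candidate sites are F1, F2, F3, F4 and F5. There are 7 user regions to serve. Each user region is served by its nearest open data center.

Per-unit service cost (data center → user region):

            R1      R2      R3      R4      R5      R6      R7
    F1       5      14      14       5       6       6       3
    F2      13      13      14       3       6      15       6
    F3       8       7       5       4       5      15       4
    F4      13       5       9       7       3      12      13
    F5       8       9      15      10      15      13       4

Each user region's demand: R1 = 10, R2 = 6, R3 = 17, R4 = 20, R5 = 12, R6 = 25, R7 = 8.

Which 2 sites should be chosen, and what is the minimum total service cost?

With exactly 2 open, each user region uses its cheapest among the chosen.
{F1, F3}: R1→F1 5·10=50, R2→F3 7·6=42, R3→F3 5·17=85, R4→F3 4·20=80, R5→F3 5·12=60, R6→F1 6·25=150, R7→F1 3·8=24. Service cost 491.
{F1, F4}: service cost 543
{F3, F4}: service cost 643
Among all 10 size-2 choices, {F1, F3} is lowest.

Choose F1 and F3; total service cost 491.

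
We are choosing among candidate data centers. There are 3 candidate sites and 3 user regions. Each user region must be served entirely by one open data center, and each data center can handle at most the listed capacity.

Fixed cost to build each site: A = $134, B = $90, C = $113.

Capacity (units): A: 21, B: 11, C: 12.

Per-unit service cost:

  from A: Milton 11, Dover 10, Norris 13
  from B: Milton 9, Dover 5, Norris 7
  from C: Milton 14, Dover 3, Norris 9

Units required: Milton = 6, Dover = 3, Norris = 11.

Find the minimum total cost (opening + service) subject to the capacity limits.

Minimum total cost: 371

Open {B, C}: Milton→B 9·6=54, Dover→B 5·3=15, Norris→C 9·11=99.
Loads: B carries 9/11, C carries 11/12. Service 168; fixed 203; total 371.
Next best feasible plan costs 373.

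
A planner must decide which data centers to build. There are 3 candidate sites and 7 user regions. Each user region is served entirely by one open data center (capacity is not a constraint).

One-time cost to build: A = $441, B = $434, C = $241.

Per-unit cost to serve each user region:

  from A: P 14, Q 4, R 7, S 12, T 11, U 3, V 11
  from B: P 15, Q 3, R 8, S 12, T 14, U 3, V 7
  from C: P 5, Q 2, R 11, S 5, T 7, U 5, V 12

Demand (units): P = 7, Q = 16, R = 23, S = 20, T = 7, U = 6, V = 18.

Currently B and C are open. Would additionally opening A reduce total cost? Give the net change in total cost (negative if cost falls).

Current service cost with {B, C}: 544.
Adding A: each user region re-picks its cheapest; new service cost 521, saving 23.
Extra fixed cost: 441. Net change = 441 − 23 = 418.
(Totals: 1219 → 1637.)

No — net change +418 (cost rises by 418).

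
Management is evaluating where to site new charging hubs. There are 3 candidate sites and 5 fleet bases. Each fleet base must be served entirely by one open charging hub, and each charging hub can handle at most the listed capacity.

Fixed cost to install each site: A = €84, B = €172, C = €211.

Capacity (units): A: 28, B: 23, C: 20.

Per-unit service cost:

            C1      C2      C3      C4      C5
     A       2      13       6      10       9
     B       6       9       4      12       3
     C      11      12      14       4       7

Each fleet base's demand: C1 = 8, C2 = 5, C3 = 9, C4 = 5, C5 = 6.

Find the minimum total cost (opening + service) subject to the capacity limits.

Open {A, B}: C1→A 2·8=16, C2→B 9·5=45, C3→B 4·9=36, C4→A 10·5=50, C5→B 3·6=18.
Loads: A carries 13/28, B carries 20/23. Service 165; fixed 256; total 421.
Next best feasible plan costs 439.

Minimum total cost: 421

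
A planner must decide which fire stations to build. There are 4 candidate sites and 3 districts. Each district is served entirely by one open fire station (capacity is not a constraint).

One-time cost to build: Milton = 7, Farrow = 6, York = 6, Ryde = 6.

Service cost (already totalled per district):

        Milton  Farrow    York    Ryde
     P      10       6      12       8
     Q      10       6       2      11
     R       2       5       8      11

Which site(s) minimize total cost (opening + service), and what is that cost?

Open Farrow only; minimum total cost 23.

For any fixed open set, each district goes to its cheapest open site; total = fixed + service.
{Farrow}: P→Farrow 6, Q→Farrow 6, R→Farrow 5. Service 17; fixed 6; total 23.
{Farrow, York}: service 13 + fixed 12 = 25
{Milton, Farrow}: service 14 + fixed 13 = 27
{Milton, Farrow, York, Ryde}: service 10 + fixed 25 = 35
No other subset beats 23.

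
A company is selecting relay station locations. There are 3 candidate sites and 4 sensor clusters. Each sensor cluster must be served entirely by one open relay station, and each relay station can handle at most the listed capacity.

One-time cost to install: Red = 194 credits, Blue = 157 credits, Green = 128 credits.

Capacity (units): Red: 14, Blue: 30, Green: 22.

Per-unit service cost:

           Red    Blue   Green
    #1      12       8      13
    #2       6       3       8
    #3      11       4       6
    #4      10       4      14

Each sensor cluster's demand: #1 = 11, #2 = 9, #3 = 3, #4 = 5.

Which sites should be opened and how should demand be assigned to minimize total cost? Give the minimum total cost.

Minimum total cost: 304

Open {Blue}: #1→Blue 8·11=88, #2→Blue 3·9=27, #3→Blue 4·3=12, #4→Blue 4·5=20.
Loads: Blue carries 28/30. Service 147; fixed 157; total 304.
Next best feasible plan costs 432.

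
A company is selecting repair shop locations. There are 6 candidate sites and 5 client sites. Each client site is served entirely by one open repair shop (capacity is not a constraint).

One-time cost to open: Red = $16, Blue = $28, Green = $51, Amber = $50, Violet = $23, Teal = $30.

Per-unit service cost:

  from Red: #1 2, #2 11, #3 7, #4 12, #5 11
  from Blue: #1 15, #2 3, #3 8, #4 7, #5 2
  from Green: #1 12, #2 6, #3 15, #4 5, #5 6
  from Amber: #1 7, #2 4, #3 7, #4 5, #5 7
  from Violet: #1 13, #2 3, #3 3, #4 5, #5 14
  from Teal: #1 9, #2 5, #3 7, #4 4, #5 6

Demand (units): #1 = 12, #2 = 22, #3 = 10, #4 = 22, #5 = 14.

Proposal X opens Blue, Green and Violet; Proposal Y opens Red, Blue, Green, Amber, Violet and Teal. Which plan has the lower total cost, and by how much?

Proposal Y is cheaper by 46.

Proposal X: {Blue, Green, Violet}: #1→Green 12·12=144, #2→Blue 3·22=66, #3→Violet 3·10=30, #4→Green 5·22=110, #5→Blue 2·14=28. Service 378; fixed 102; total 480.
Proposal Y: {Red, Blue, Green, Amber, Violet, Teal}: #1→Red 2·12=24, #2→Blue 3·22=66, #3→Violet 3·10=30, #4→Teal 4·22=88, #5→Blue 2·14=28. Service 236; fixed 198; total 434.
Difference: |480 − 434| = 46.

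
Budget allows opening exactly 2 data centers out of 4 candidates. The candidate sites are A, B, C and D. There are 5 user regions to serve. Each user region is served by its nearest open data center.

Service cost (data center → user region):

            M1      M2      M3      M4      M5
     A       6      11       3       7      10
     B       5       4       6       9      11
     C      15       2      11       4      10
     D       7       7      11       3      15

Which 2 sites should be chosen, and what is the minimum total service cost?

With exactly 2 open, each user region uses its cheapest among the chosen.
{A, C}: M1→A 6, M2→C 2, M3→A 3, M4→C 4, M5→A 10. Service cost 25.
{B, C}: service cost 27
{A, B}: service cost 29
Among all 6 size-2 choices, {A, C} is lowest.

Choose A and C; total service cost 25.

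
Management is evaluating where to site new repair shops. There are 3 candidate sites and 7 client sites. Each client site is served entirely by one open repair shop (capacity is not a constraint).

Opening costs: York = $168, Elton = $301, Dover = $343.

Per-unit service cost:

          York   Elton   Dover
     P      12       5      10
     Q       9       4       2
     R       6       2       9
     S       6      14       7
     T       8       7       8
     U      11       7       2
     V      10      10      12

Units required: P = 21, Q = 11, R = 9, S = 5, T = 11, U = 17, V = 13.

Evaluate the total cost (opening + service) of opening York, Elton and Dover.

Total cost: 1228

Each client site is assigned to its cheapest site among the open ones.
{York, Elton, Dover}: P→Elton 5·21=105, Q→Dover 2·11=22, R→Elton 2·9=18, S→York 6·5=30, T→Elton 7·11=77, U→Dover 2·17=34, V→York 10·13=130. Service 416; fixed 812; total 1228.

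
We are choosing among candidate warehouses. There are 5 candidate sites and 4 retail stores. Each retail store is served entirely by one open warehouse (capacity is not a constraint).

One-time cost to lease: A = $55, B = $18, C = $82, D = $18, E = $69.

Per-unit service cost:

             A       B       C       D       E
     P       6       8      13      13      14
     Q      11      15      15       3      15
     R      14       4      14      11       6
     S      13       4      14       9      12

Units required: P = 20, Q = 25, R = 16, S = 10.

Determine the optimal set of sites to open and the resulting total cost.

For any fixed open set, each retail store goes to its cheapest open site; total = fixed + service.
{B, D}: P→B 8·20=160, Q→D 3·25=75, R→B 4·16=64, S→B 4·10=40. Service 339; fixed 36; total 375.
{A, B, D}: service 299 + fixed 91 = 390
{B, D, E}: service 339 + fixed 105 = 444
{A, B, C, D, E}: P→A 6·20=120, Q→D 3·25=75, R→B 4·16=64, S→B 4·10=40. Service 299; fixed 242; total 541.
No other subset beats 375.

Open B and D; minimum total cost 375.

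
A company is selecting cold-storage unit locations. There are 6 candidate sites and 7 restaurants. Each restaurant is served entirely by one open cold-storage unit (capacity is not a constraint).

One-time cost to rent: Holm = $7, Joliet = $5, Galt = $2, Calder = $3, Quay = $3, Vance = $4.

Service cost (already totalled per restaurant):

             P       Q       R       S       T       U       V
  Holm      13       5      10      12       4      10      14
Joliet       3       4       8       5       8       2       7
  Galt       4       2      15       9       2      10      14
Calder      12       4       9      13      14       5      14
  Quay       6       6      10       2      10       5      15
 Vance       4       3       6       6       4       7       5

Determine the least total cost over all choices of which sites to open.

For any fixed open set, each restaurant goes to its cheapest open site; total = fixed + service.
{Galt, Quay, Vance}: P→Galt 4, Q→Galt 2, R→Vance 6, S→Quay 2, T→Galt 2, U→Quay 5, V→Vance 5. Service 26; fixed 9; total 35.
{Joliet, Galt}: P→Joliet 3, Q→Galt 2, R→Joliet 8, S→Joliet 5, T→Galt 2, U→Joliet 2, V→Joliet 7. Service 29; fixed 7; total 36.
{Joliet, Galt, Quay}: service 26 + fixed 10 = 36
{Holm, Joliet, Galt, Calder, Quay, Vance}: service 22 + fixed 24 = 46
No other subset beats 35.

Minimum total cost: 35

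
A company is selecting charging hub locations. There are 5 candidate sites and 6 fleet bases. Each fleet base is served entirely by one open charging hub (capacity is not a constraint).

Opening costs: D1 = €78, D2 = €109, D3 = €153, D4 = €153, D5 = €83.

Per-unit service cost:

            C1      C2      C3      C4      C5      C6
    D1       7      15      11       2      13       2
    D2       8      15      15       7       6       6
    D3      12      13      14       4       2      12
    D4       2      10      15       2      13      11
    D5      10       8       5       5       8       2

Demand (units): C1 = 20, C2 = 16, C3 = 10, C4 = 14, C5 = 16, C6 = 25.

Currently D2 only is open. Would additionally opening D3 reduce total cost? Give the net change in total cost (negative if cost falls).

Current service cost with {D2}: 894.
Adding D3: each fleet base re-picks its cheapest; new service cost 746, saving 148.
Extra fixed cost: 153. Net change = 153 − 148 = 5.
(Totals: 1003 → 1008.)

No — net change +5 (cost rises by 5).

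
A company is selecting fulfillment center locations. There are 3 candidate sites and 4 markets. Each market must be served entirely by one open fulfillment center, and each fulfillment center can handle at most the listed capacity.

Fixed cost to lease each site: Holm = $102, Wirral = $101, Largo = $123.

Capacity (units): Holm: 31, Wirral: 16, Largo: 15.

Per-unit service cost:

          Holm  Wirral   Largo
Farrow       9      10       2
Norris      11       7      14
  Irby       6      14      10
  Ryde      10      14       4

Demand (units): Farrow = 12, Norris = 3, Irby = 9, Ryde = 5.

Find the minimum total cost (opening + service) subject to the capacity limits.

Minimum total cost: 347

Open {Holm}: Farrow→Holm 9·12=108, Norris→Holm 11·3=33, Irby→Holm 6·9=54, Ryde→Holm 10·5=50.
Loads: Holm carries 29/31. Service 245; fixed 102; total 347.
Next best feasible plan costs 386.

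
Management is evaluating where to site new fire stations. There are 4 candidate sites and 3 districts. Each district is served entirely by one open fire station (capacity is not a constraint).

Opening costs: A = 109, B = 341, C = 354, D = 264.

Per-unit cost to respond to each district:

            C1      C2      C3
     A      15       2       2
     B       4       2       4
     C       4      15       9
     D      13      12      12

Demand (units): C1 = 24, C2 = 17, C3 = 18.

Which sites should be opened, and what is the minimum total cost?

For any fixed open set, each district goes to its cheapest open site; total = fixed + service.
{A}: C1→A 15·24=360, C2→A 2·17=34, C3→A 2·18=36. Service 430; fixed 109; total 539.
{B}: C1→B 4·24=96, C2→B 2·17=34, C3→B 4·18=72. Service 202; fixed 341; total 543.
{A, B}: service 166 + fixed 450 = 616
{A, B, C, D}: service 166 + fixed 1068 = 1234
No other subset beats 539.

Open A only; minimum total cost 539.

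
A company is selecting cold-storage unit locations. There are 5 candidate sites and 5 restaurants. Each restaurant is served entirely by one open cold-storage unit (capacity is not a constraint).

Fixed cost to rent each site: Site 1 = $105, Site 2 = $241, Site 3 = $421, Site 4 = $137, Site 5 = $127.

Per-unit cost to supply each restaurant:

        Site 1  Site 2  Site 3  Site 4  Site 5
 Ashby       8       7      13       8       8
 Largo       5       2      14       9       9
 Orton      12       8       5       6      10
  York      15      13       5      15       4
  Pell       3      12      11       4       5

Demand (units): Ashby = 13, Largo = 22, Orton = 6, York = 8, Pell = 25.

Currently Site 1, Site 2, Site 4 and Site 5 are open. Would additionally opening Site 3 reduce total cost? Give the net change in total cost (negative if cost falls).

No — net change +415 (cost rises by 415).

Current service cost with {Site 1, Site 2, Site 4, Site 5}: 278.
Adding Site 3: each restaurant re-picks its cheapest; new service cost 272, saving 6.
Extra fixed cost: 421. Net change = 421 − 6 = 415.
(Totals: 888 → 1303.)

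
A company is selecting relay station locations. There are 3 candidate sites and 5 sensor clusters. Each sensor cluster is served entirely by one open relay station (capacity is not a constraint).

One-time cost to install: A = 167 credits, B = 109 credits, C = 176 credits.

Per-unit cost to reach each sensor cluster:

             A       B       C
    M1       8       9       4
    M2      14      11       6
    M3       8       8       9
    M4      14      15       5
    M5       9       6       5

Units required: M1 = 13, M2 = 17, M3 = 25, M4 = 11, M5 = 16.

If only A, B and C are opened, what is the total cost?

Each sensor cluster is assigned to its cheapest site among the open ones.
{A, B, C}: M1→C 4·13=52, M2→C 6·17=102, M3→A 8·25=200, M4→C 5·11=55, M5→C 5·16=80. Service 489; fixed 452; total 941.

Total cost: 941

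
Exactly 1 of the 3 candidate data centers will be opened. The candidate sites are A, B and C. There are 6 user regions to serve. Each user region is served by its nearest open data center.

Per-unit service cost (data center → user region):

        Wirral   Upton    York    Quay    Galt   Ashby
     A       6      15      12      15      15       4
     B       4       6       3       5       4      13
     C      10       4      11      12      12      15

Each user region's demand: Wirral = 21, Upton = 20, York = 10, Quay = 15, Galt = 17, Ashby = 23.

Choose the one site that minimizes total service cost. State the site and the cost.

Choose B only; total service cost 676.

With exactly 1 open, each user region uses its cheapest among the chosen.
{B}: Wirral→B 4·21=84, Upton→B 6·20=120, York→B 3·10=30, Quay→B 5·15=75, Galt→B 4·17=68, Ashby→B 13·23=299. Service cost 676.
{A}: service cost 1118
{C}: service cost 1129
Among all 3 size-1 choices, {B} is lowest.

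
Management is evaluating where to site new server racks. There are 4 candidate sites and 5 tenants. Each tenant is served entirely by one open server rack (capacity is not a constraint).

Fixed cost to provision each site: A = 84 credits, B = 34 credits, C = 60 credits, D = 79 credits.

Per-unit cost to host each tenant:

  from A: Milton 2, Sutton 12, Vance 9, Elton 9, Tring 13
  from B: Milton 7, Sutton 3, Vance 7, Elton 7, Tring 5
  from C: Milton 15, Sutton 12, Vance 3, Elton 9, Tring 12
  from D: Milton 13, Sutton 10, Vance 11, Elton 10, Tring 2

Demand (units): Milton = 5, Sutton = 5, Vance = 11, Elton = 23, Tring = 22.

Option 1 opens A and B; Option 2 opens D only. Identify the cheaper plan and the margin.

Option 1 is cheaper by 98.

Option 1: {A, B}: Milton→A 2·5=10, Sutton→B 3·5=15, Vance→B 7·11=77, Elton→B 7·23=161, Tring→B 5·22=110. Service 373; fixed 118; total 491.
Option 2: {D}: Milton→D 13·5=65, Sutton→D 10·5=50, Vance→D 11·11=121, Elton→D 10·23=230, Tring→D 2·22=44. Service 510; fixed 79; total 589.
Difference: |491 − 589| = 98.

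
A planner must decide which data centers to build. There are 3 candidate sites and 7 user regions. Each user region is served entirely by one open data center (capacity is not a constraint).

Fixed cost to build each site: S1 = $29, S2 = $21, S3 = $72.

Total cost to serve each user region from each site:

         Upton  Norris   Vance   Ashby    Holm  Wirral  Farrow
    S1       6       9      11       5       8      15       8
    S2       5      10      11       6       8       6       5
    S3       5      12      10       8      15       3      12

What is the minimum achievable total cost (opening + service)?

Minimum total cost: 72

For any fixed open set, each user region goes to its cheapest open site; total = fixed + service.
{S2}: Upton→S2 5, Norris→S2 10, Vance→S2 11, Ashby→S2 6, Holm→S2 8, Wirral→S2 6, Farrow→S2 5. Service 51; fixed 21; total 72.
{S1}: Upton→S1 6, Norris→S1 9, Vance→S1 11, Ashby→S1 5, Holm→S1 8, Wirral→S1 15, Farrow→S1 8. Service 62; fixed 29; total 91.
{S1, S2}: Upton→S2 5, Norris→S1 9, Vance→S1 11, Ashby→S1 5, Holm→S1 8, Wirral→S2 6, Farrow→S2 5. Service 49; fixed 50; total 99.
{S1, S2, S3}: service 45 + fixed 122 = 167
No other subset beats 72.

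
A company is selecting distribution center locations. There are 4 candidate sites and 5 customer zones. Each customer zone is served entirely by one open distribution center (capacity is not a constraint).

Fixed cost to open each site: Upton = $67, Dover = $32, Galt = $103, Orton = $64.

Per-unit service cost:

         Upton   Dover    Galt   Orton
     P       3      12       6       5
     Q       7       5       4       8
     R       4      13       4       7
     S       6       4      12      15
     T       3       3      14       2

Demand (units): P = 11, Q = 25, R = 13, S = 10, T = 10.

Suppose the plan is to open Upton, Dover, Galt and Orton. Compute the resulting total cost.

Total cost: 511

Each customer zone is assigned to its cheapest site among the open ones.
{Upton, Dover, Galt, Orton}: P→Upton 3·11=33, Q→Galt 4·25=100, R→Upton 4·13=52, S→Dover 4·10=40, T→Orton 2·10=20. Service 245; fixed 266; total 511.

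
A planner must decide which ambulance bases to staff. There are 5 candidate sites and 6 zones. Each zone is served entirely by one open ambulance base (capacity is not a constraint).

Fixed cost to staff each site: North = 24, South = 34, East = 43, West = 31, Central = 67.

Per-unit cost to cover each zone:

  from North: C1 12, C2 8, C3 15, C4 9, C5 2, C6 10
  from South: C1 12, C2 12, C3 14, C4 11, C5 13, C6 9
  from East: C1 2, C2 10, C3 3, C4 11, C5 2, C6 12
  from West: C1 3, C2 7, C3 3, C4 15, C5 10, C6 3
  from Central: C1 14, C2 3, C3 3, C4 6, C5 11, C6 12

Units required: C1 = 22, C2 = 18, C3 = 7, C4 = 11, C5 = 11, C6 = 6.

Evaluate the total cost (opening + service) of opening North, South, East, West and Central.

Total cost: 424

Each zone is assigned to its cheapest site among the open ones.
{North, South, East, West, Central}: C1→East 2·22=44, C2→Central 3·18=54, C3→East 3·7=21, C4→Central 6·11=66, C5→North 2·11=22, C6→West 3·6=18. Service 225; fixed 199; total 424.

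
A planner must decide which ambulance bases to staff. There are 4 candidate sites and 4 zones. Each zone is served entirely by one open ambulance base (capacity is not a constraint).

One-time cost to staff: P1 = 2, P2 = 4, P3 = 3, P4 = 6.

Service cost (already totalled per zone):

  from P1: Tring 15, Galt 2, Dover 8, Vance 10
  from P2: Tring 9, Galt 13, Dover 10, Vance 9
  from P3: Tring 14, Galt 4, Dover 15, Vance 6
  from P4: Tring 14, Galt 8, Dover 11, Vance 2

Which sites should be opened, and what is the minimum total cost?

For any fixed open set, each zone goes to its cheapest open site; total = fixed + service.
{P1, P2, P4}: Tring→P2 9, Galt→P1 2, Dover→P1 8, Vance→P4 2. Service 21; fixed 12; total 33.
{P1, P2}: Tring→P2 9, Galt→P1 2, Dover→P1 8, Vance→P2 9. Service 28; fixed 6; total 34.
{P1, P2, P3}: service 25 + fixed 9 = 34
{P1, P2, P3, P4}: service 21 + fixed 15 = 36
(All 15 nonempty subsets were checked; P1, P2 and P4 is lowest.)

Open P1, P2 and P4; minimum total cost 33.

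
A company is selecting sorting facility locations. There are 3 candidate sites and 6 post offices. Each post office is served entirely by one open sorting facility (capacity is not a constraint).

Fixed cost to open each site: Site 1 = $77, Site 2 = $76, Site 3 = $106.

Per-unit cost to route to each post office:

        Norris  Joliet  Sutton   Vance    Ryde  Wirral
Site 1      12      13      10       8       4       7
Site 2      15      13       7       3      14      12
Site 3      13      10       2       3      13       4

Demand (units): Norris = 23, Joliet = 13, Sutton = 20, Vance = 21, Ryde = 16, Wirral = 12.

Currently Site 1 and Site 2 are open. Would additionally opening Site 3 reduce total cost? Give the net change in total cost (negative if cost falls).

Current service cost with {Site 1, Site 2}: 796.
Adding Site 3: each post office re-picks its cheapest; new service cost 621, saving 175.
Extra fixed cost: 106. Net change = 106 − 175 = -69.
(Totals: 949 → 880.)

Yes — net change −69 (cost falls by 69).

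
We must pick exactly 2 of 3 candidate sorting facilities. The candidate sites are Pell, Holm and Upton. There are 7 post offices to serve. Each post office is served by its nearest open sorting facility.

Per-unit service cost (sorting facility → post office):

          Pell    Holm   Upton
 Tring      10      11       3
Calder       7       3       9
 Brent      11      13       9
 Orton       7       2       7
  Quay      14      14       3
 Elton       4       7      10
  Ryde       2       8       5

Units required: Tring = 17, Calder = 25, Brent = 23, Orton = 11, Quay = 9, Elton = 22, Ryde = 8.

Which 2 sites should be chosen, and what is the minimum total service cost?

With exactly 2 open, each post office uses its cheapest among the chosen.
{Holm, Upton}: Tring→Upton 3·17=51, Calder→Holm 3·25=75, Brent→Upton 9·23=207, Orton→Holm 2·11=22, Quay→Upton 3·9=27, Elton→Holm 7·22=154, Ryde→Upton 5·8=40. Service cost 576.
{Pell, Upton}: service cost 641
{Pell, Holm}: service cost 750
Among all 3 size-2 choices, {Holm, Upton} is lowest.

Choose Holm and Upton; total service cost 576.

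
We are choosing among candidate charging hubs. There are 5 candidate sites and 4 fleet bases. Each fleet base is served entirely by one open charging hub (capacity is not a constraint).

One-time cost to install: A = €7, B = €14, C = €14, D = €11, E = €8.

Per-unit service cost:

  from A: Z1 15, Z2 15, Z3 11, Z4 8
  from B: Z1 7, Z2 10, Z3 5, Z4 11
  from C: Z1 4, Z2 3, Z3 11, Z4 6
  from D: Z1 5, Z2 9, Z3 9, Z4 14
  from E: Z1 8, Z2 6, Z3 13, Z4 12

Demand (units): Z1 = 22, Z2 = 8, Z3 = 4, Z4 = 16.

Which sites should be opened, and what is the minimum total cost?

For any fixed open set, each fleet base goes to its cheapest open site; total = fixed + service.
{B, C}: Z1→C 4·22=88, Z2→C 3·8=24, Z3→B 5·4=20, Z4→C 6·16=96. Service 228; fixed 28; total 256.
{A, B, C}: service 228 + fixed 35 = 263
{B, C, E}: service 228 + fixed 36 = 264
{A, B, C, D, E}: service 228 + fixed 54 = 282
No other subset beats 256.

Open B and C; minimum total cost 256.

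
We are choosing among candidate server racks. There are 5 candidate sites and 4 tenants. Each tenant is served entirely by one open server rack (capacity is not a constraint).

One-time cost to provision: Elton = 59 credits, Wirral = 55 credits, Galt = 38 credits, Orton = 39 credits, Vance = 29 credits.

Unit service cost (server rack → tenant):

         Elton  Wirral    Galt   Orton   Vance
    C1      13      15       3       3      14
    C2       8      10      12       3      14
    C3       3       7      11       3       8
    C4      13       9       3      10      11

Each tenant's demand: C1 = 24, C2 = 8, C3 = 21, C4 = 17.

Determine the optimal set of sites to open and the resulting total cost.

For any fixed open set, each tenant goes to its cheapest open site; total = fixed + service.
{Galt, Orton}: C1→Galt 3·24=72, C2→Orton 3·8=24, C3→Orton 3·21=63, C4→Galt 3·17=51. Service 210; fixed 77; total 287.
{Galt, Orton, Vance}: C1→Galt 3·24=72, C2→Orton 3·8=24, C3→Orton 3·21=63, C4→Galt 3·17=51. Service 210; fixed 106; total 316.
{Wirral, Galt, Orton}: C1→Galt 3·24=72, C2→Orton 3·8=24, C3→Orton 3·21=63, C4→Galt 3·17=51. Service 210; fixed 132; total 342.
{Elton, Wirral, Galt, Orton, Vance}: service 210 + fixed 220 = 430
No other subset beats 287.

Open Galt and Orton; minimum total cost 287.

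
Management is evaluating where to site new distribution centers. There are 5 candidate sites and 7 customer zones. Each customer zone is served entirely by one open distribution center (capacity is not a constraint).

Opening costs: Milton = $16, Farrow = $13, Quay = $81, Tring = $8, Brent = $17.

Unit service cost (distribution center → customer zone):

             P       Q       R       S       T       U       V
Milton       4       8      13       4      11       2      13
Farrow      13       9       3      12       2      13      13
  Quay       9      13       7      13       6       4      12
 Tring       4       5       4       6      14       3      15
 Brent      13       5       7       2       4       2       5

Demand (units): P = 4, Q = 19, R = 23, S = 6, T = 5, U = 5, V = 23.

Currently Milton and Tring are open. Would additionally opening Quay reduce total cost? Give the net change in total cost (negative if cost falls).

No — net change +33 (cost rises by 33).

Current service cost with {Milton, Tring}: 591.
Adding Quay: each customer zone re-picks its cheapest; new service cost 543, saving 48.
Extra fixed cost: 81. Net change = 81 − 48 = 33.
(Totals: 615 → 648.)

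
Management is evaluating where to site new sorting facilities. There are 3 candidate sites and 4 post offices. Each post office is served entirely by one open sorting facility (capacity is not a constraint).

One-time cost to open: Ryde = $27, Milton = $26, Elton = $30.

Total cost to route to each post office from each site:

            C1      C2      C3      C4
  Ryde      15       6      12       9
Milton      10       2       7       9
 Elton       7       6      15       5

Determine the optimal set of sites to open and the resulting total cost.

Open Milton only; minimum total cost 54.

For any fixed open set, each post office goes to its cheapest open site; total = fixed + service.
{Milton}: C1→Milton 10, C2→Milton 2, C3→Milton 7, C4→Milton 9. Service 28; fixed 26; total 54.
{Elton}: service 33 + fixed 30 = 63
{Ryde}: C1→Ryde 15, C2→Ryde 6, C3→Ryde 12, C4→Ryde 9. Service 42; fixed 27; total 69.
{Ryde, Milton, Elton}: service 21 + fixed 83 = 104
No other subset beats 54.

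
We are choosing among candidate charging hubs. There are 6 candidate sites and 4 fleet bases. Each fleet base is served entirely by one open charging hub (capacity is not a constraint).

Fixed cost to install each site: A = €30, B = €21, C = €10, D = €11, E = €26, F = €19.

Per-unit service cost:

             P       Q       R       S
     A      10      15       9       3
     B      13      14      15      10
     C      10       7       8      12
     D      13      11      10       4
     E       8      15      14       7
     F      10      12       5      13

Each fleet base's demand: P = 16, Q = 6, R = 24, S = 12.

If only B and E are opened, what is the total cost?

Each fleet base is assigned to its cheapest site among the open ones.
{B, E}: P→E 8·16=128, Q→B 14·6=84, R→E 14·24=336, S→E 7·12=84. Service 632; fixed 47; total 679.

Total cost: 679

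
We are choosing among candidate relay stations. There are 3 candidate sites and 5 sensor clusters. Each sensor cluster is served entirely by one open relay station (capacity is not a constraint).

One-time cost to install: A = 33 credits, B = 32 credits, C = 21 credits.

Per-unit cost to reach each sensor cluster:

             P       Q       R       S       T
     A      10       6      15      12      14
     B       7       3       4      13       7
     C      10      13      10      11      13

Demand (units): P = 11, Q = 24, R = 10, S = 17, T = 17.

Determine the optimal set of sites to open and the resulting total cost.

For any fixed open set, each sensor cluster goes to its cheapest open site; total = fixed + service.
{B, C}: P→B 7·11=77, Q→B 3·24=72, R→B 4·10=40, S→C 11·17=187, T→B 7·17=119. Service 495; fixed 53; total 548.
{B}: service 529 + fixed 32 = 561
{A, B}: service 512 + fixed 65 = 577
{A, B, C}: P→B 7·11=77, Q→B 3·24=72, R→B 4·10=40, S→C 11·17=187, T→B 7·17=119. Service 495; fixed 86; total 581.
(All 7 nonempty subsets were checked; B and C is lowest.)

Open B and C; minimum total cost 548.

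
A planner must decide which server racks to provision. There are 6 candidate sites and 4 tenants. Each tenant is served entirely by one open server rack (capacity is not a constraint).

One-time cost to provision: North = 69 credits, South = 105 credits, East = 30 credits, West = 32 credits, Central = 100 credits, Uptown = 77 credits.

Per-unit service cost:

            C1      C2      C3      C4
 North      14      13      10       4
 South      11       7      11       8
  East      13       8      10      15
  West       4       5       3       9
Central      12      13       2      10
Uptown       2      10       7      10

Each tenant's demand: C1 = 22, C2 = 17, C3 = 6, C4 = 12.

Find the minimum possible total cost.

Minimum total cost: 331

For any fixed open set, each tenant goes to its cheapest open site; total = fixed + service.
{West}: C1→West 4·22=88, C2→West 5·17=85, C3→West 3·6=18, C4→West 9·12=108. Service 299; fixed 32; total 331.
{North, West}: service 239 + fixed 101 = 340
{East, West}: C1→West 4·22=88, C2→West 5·17=85, C3→West 3·6=18, C4→West 9·12=108. Service 299; fixed 62; total 361.
{North, South, East, West, Central, Uptown}: service 189 + fixed 413 = 602
No other subset beats 331.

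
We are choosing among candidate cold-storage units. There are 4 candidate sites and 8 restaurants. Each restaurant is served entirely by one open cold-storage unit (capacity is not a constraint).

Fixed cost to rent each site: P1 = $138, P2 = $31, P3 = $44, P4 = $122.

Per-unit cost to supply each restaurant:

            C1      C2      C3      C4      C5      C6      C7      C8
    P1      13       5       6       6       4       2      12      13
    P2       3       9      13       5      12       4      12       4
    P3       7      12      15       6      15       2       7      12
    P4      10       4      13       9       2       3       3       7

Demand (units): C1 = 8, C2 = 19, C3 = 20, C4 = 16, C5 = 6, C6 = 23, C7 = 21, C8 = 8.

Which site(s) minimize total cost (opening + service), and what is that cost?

For any fixed open set, each restaurant goes to its cheapest open site; total = fixed + service.
{P1, P2, P4}: C1→P2 3·8=24, C2→P4 4·19=76, C3→P1 6·20=120, C4→P2 5·16=80, C5→P4 2·6=12, C6→P1 2·23=46, C7→P4 3·21=63, C8→P2 4·8=32. Service 453; fixed 291; total 744.
{P2, P4}: C1→P2 3·8=24, C2→P4 4·19=76, C3→P2 13·20=260, C4→P2 5·16=80, C5→P4 2·6=12, C6→P4 3·23=69, C7→P4 3·21=63, C8→P2 4·8=32. Service 616; fixed 153; total 769.
{P1, P2, P3}: service 568 + fixed 213 = 781
{P1, P2, P3, P4}: service 453 + fixed 335 = 788
No other subset beats 744.

Open P1, P2 and P4; minimum total cost 744.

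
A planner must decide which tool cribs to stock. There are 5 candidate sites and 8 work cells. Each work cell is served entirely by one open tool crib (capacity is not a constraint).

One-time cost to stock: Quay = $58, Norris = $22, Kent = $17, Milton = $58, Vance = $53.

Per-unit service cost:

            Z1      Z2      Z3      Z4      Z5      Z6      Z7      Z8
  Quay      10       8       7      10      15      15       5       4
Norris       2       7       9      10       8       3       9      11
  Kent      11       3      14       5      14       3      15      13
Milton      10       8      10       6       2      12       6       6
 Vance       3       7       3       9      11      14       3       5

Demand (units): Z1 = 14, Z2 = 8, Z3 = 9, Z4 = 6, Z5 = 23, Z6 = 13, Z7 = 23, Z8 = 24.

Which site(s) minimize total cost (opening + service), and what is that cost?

For any fixed open set, each work cell goes to its cheapest open site; total = fixed + service.
{Kent, Milton, Vance}: Z1→Vance 3·14=42, Z2→Kent 3·8=24, Z3→Vance 3·9=27, Z4→Kent 5·6=30, Z5→Milton 2·23=46, Z6→Kent 3·13=39, Z7→Vance 3·23=69, Z8→Vance 5·24=120. Service 397; fixed 128; total 525.
{Norris, Kent, Milton, Vance}: service 383 + fixed 150 = 533
{Norris, Milton, Vance}: service 421 + fixed 133 = 554
{Quay, Norris, Kent, Milton, Vance}: service 359 + fixed 208 = 567
No other subset beats 525.

Open Kent, Milton and Vance; minimum total cost 525.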